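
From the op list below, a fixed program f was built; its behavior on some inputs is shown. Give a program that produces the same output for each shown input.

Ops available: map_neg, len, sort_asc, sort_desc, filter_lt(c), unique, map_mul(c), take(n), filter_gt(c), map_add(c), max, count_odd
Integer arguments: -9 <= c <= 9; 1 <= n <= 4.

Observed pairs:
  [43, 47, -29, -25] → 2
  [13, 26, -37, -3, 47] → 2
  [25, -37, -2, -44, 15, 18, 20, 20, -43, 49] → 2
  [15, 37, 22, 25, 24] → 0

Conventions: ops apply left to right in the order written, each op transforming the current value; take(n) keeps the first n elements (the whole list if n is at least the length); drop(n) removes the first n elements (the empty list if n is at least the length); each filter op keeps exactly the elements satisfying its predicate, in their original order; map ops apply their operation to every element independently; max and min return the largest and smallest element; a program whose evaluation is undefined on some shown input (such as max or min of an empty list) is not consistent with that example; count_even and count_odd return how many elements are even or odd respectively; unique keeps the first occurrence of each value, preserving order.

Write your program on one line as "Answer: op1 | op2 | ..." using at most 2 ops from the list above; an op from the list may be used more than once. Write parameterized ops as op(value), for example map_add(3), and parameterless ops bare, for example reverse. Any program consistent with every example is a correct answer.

filter_lt(-1) | count_odd

Check, running the answer program on each example:
  [43, 47, -29, -25] -> [-29, -25] -> 2
  [13, 26, -37, -3, 47] -> [-37, -3] -> 2
  [25, -37, -2, -44, 15, 18, 20, 20, -43, 49] -> [-37, -2, -44, -43] -> 2
  [15, 37, 22, 25, 24] -> [] -> 0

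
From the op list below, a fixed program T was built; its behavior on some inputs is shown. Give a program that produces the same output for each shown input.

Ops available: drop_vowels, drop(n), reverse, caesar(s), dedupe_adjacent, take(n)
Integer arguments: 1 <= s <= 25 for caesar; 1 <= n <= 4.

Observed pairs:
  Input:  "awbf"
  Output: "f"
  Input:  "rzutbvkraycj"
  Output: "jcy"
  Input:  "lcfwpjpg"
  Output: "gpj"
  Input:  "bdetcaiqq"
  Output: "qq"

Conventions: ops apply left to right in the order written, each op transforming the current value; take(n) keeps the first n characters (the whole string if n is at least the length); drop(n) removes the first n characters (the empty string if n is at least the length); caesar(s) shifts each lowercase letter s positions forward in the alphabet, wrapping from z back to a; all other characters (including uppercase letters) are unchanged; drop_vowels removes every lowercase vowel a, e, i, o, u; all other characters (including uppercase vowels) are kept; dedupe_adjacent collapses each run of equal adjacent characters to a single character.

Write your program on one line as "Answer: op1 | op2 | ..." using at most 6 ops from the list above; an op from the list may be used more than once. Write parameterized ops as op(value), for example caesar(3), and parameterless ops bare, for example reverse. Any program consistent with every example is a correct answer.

drop(3) | reverse | take(4) | take(3) | drop_vowels

Check, running the answer program on each example:
  "awbf" -> "f" -> "f" -> "f" -> "f" -> "f"
  "rzutbvkraycj" -> "tbvkraycj" -> "jcyarkvbt" -> "jcya" -> "jcy" -> "jcy"
  "lcfwpjpg" -> "wpjpg" -> "gpjpw" -> "gpjp" -> "gpj" -> "gpj"
  "bdetcaiqq" -> "tcaiqq" -> "qqiact" -> "qqia" -> "qqi" -> "qq"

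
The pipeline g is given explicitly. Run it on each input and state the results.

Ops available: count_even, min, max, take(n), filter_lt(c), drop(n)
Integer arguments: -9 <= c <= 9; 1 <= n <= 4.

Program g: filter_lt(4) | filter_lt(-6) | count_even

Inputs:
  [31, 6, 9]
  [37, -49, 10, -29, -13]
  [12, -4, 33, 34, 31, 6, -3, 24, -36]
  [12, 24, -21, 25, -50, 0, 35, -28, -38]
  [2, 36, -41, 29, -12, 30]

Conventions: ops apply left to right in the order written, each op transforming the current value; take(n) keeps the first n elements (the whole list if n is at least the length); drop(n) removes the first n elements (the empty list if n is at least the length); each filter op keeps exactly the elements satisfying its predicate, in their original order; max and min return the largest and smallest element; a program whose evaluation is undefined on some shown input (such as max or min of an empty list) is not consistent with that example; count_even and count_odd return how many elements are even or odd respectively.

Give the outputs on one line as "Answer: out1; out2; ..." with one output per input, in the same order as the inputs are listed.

0; 0; 1; 3; 1

Execution, op by op:
  [31, 6, 9] -> [] -> [] -> 0
  [37, -49, 10, -29, -13] -> [-49, -29, -13] -> [-49, -29, -13] -> 0
  [12, -4, 33, 34, 31, 6, -3, 24, -36] -> [-4, -3, -36] -> [-36] -> 1
  [12, 24, -21, 25, -50, 0, 35, -28, -38] -> [-21, -50, 0, -28, -38] -> [-21, -50, -28, -38] -> 3
  [2, 36, -41, 29, -12, 30] -> [2, -41, -12] -> [-41, -12] -> 1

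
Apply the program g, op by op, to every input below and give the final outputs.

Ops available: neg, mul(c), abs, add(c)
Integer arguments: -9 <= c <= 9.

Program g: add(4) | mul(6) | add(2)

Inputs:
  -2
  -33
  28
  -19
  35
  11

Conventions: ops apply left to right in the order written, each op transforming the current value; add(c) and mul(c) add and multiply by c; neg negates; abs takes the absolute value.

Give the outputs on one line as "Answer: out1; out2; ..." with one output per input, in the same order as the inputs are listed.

Execution, op by op:
  -2 -> 2 -> 12 -> 14
  -33 -> -29 -> -174 -> -172
  28 -> 32 -> 192 -> 194
  -19 -> -15 -> -90 -> -88
  35 -> 39 -> 234 -> 236
  11 -> 15 -> 90 -> 92

14; -172; 194; -88; 236; 92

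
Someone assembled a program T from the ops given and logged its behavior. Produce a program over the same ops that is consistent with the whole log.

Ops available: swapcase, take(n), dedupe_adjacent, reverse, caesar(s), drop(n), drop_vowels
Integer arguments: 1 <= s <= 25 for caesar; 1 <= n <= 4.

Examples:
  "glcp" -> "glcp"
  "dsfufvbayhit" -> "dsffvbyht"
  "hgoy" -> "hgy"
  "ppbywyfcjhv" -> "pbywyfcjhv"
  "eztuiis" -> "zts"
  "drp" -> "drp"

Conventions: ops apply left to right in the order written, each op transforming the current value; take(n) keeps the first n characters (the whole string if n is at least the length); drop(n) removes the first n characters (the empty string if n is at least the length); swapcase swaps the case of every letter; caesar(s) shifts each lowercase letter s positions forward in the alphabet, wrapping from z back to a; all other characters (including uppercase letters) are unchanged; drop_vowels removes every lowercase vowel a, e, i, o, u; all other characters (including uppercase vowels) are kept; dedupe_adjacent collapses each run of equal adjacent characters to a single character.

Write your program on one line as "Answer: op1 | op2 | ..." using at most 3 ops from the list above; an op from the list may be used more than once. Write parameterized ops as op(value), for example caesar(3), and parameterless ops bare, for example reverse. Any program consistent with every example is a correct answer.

dedupe_adjacent | drop_vowels

Check, running the answer program on each example:
  "glcp" -> "glcp" -> "glcp"
  "dsfufvbayhit" -> "dsfufvbayhit" -> "dsffvbyht"
  "hgoy" -> "hgoy" -> "hgy"
  "ppbywyfcjhv" -> "pbywyfcjhv" -> "pbywyfcjhv"
  "eztuiis" -> "eztuis" -> "zts"
  "drp" -> "drp" -> "drp"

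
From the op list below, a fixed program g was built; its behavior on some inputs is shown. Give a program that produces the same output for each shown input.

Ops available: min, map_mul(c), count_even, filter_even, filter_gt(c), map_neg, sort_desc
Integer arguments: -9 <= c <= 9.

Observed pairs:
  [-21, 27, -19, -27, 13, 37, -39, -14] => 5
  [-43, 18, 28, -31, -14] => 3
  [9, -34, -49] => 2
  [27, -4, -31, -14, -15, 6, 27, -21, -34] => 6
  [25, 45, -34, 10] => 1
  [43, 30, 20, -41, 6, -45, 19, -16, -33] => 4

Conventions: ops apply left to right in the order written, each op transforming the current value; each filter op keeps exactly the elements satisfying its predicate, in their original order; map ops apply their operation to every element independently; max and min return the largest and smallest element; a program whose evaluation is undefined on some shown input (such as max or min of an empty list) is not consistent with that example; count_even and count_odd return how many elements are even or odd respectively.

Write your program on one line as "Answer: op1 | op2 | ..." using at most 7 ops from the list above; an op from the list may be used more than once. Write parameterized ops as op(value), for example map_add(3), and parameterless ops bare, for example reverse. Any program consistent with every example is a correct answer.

map_mul(7) | map_mul(-2) | filter_gt(9) | map_mul(-5) | map_mul(-5) | count_even

Check, running the answer program on each example:
  [-21, 27, -19, -27, 13, 37, -39, -14] -> [-147, 189, -133, -189, 91, 259, -273, -98] -> [294, -378, 266, 378, -182, -518, 546, 196] -> [294, 266, 378, 546, 196] -> [-1470, -1330, -1890, -2730, -980] -> [7350, 6650, 9450, 13650, 4900] -> 5
  [-43, 18, 28, -31, -14] -> [-301, 126, 196, -217, -98] -> [602, -252, -392, 434, 196] -> [602, 434, 196] -> [-3010, -2170, -980] -> [15050, 10850, 4900] -> 3
  [9, -34, -49] -> [63, -238, -343] -> [-126, 476, 686] -> [476, 686] -> [-2380, -3430] -> [11900, 17150] -> 2
  [27, -4, -31, -14, -15, 6, 27, -21, -34] -> [189, -28, -217, -98, -105, 42, 189, -147, -238] -> [-378, 56, 434, 196, 210, -84, -378, 294, 476] -> [56, 434, 196, 210, 294, 476] -> [-280, -2170, -980, -1050, -1470, -2380] -> [1400, 10850, 4900, 5250, 7350, 11900] -> 6
  [25, 45, -34, 10] -> [175, 315, -238, 70] -> [-350, -630, 476, -140] -> [476] -> [-2380] -> [11900] -> 1
  [43, 30, 20, -41, 6, -45, 19, -16, -33] -> [301, 210, 140, -287, 42, -315, 133, -112, -231] -> [-602, -420, -280, 574, -84, 630, -266, 224, 462] -> [574, 630, 224, 462] -> [-2870, -3150, -1120, -2310] -> [14350, 15750, 5600, 11550] -> 4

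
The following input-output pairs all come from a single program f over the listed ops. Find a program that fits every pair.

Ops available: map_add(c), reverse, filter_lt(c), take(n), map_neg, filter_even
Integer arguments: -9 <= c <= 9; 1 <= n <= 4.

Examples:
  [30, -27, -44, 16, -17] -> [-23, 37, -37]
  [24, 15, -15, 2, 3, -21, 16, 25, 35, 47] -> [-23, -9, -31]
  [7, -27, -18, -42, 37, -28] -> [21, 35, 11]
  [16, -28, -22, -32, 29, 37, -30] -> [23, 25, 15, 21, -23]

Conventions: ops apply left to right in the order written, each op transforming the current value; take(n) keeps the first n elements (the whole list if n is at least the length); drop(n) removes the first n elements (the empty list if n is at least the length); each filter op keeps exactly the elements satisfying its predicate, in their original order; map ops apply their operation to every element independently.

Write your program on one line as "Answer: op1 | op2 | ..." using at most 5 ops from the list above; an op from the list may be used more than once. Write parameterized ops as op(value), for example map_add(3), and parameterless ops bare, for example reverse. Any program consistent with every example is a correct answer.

map_neg | reverse | filter_even | map_add(-7)

Check, running the answer program on each example:
  [30, -27, -44, 16, -17] -> [-30, 27, 44, -16, 17] -> [17, -16, 44, 27, -30] -> [-16, 44, -30] -> [-23, 37, -37]
  [24, 15, -15, 2, 3, -21, 16, 25, 35, 47] -> [-24, -15, 15, -2, -3, 21, -16, -25, -35, -47] -> [-47, -35, -25, -16, 21, -3, -2, 15, -15, -24] -> [-16, -2, -24] -> [-23, -9, -31]
  [7, -27, -18, -42, 37, -28] -> [-7, 27, 18, 42, -37, 28] -> [28, -37, 42, 18, 27, -7] -> [28, 42, 18] -> [21, 35, 11]
  [16, -28, -22, -32, 29, 37, -30] -> [-16, 28, 22, 32, -29, -37, 30] -> [30, -37, -29, 32, 22, 28, -16] -> [30, 32, 22, 28, -16] -> [23, 25, 15, 21, -23]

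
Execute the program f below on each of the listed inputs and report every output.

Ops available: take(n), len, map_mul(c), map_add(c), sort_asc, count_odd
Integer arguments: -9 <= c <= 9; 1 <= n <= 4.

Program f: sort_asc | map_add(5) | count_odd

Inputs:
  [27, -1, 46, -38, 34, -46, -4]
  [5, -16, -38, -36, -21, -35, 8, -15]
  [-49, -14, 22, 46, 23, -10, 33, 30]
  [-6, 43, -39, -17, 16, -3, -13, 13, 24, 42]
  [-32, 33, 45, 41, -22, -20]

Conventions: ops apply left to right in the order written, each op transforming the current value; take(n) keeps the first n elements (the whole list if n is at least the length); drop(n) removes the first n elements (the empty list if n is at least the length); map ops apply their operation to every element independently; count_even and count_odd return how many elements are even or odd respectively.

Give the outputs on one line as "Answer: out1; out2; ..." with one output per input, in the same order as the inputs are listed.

Execution, op by op:
  [27, -1, 46, -38, 34, -46, -4] -> [-46, -38, -4, -1, 27, 34, 46] -> [-41, -33, 1, 4, 32, 39, 51] -> 5
  [5, -16, -38, -36, -21, -35, 8, -15] -> [-38, -36, -35, -21, -16, -15, 5, 8] -> [-33, -31, -30, -16, -11, -10, 10, 13] -> 4
  [-49, -14, 22, 46, 23, -10, 33, 30] -> [-49, -14, -10, 22, 23, 30, 33, 46] -> [-44, -9, -5, 27, 28, 35, 38, 51] -> 5
  [-6, 43, -39, -17, 16, -3, -13, 13, 24, 42] -> [-39, -17, -13, -6, -3, 13, 16, 24, 42, 43] -> [-34, -12, -8, -1, 2, 18, 21, 29, 47, 48] -> 4
  [-32, 33, 45, 41, -22, -20] -> [-32, -22, -20, 33, 41, 45] -> [-27, -17, -15, 38, 46, 50] -> 3

5; 4; 5; 4; 3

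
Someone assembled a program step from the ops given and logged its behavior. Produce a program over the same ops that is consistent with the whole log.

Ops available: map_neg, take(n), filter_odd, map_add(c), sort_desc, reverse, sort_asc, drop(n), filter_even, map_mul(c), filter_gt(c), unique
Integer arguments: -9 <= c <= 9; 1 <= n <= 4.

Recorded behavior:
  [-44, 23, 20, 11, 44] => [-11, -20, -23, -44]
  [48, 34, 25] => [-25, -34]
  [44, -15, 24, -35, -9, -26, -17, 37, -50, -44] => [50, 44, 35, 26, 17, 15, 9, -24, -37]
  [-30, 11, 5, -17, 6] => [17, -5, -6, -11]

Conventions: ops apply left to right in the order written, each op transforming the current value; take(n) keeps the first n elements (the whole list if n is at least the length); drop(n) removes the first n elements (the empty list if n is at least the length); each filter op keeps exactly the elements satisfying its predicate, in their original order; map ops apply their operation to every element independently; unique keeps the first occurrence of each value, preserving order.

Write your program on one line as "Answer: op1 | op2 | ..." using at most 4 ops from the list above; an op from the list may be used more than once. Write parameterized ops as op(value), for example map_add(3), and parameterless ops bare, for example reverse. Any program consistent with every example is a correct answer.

map_neg | drop(1) | reverse | sort_desc

Check, running the answer program on each example:
  [-44, 23, 20, 11, 44] -> [44, -23, -20, -11, -44] -> [-23, -20, -11, -44] -> [-44, -11, -20, -23] -> [-11, -20, -23, -44]
  [48, 34, 25] -> [-48, -34, -25] -> [-34, -25] -> [-25, -34] -> [-25, -34]
  [44, -15, 24, -35, -9, -26, -17, 37, -50, -44] -> [-44, 15, -24, 35, 9, 26, 17, -37, 50, 44] -> [15, -24, 35, 9, 26, 17, -37, 50, 44] -> [44, 50, -37, 17, 26, 9, 35, -24, 15] -> [50, 44, 35, 26, 17, 15, 9, -24, -37]
  [-30, 11, 5, -17, 6] -> [30, -11, -5, 17, -6] -> [-11, -5, 17, -6] -> [-6, 17, -5, -11] -> [17, -5, -6, -11]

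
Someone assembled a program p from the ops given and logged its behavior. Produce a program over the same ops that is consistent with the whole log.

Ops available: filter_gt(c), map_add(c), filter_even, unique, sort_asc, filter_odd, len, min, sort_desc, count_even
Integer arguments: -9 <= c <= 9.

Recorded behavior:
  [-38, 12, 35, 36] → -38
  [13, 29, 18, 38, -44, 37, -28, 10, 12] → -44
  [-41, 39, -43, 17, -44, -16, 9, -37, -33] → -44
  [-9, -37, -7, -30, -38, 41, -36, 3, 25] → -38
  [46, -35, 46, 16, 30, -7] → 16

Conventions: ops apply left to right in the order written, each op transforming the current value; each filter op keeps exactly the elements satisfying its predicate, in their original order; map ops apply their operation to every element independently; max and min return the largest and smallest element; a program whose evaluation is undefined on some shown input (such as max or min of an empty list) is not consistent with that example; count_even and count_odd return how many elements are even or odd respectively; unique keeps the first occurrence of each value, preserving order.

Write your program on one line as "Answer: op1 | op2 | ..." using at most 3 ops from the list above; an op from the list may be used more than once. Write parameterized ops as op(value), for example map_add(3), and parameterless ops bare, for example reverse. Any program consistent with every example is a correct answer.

filter_even | min

Check, running the answer program on each example:
  [-38, 12, 35, 36] -> [-38, 12, 36] -> -38
  [13, 29, 18, 38, -44, 37, -28, 10, 12] -> [18, 38, -44, -28, 10, 12] -> -44
  [-41, 39, -43, 17, -44, -16, 9, -37, -33] -> [-44, -16] -> -44
  [-9, -37, -7, -30, -38, 41, -36, 3, 25] -> [-30, -38, -36] -> -38
  [46, -35, 46, 16, 30, -7] -> [46, 46, 16, 30] -> 16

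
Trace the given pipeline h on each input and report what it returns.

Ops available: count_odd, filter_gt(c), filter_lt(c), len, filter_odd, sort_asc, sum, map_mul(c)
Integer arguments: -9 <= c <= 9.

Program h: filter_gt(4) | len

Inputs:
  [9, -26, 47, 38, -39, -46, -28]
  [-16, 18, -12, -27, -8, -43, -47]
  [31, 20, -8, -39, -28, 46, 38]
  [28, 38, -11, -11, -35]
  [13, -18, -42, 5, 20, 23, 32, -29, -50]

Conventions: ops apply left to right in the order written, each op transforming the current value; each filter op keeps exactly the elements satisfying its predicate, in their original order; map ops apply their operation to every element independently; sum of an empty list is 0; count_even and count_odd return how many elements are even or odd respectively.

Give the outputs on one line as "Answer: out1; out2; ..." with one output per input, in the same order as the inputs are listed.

3; 1; 4; 2; 5

Execution, op by op:
  [9, -26, 47, 38, -39, -46, -28] -> [9, 47, 38] -> 3
  [-16, 18, -12, -27, -8, -43, -47] -> [18] -> 1
  [31, 20, -8, -39, -28, 46, 38] -> [31, 20, 46, 38] -> 4
  [28, 38, -11, -11, -35] -> [28, 38] -> 2
  [13, -18, -42, 5, 20, 23, 32, -29, -50] -> [13, 5, 20, 23, 32] -> 5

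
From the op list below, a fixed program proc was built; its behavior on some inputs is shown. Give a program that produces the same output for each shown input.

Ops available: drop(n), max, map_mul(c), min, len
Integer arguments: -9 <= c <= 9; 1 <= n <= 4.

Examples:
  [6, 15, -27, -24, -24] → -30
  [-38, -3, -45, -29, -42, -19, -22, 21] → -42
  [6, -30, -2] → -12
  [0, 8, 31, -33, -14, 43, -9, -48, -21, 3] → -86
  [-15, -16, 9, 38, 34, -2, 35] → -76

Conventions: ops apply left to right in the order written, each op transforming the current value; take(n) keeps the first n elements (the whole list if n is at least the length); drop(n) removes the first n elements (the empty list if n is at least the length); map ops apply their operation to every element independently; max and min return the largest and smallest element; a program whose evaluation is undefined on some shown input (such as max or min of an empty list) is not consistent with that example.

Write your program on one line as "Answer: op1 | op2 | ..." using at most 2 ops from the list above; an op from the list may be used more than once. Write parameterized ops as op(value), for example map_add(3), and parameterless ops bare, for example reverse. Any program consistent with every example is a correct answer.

map_mul(-2) | min

Check, running the answer program on each example:
  [6, 15, -27, -24, -24] -> [-12, -30, 54, 48, 48] -> -30
  [-38, -3, -45, -29, -42, -19, -22, 21] -> [76, 6, 90, 58, 84, 38, 44, -42] -> -42
  [6, -30, -2] -> [-12, 60, 4] -> -12
  [0, 8, 31, -33, -14, 43, -9, -48, -21, 3] -> [0, -16, -62, 66, 28, -86, 18, 96, 42, -6] -> -86
  [-15, -16, 9, 38, 34, -2, 35] -> [30, 32, -18, -76, -68, 4, -70] -> -76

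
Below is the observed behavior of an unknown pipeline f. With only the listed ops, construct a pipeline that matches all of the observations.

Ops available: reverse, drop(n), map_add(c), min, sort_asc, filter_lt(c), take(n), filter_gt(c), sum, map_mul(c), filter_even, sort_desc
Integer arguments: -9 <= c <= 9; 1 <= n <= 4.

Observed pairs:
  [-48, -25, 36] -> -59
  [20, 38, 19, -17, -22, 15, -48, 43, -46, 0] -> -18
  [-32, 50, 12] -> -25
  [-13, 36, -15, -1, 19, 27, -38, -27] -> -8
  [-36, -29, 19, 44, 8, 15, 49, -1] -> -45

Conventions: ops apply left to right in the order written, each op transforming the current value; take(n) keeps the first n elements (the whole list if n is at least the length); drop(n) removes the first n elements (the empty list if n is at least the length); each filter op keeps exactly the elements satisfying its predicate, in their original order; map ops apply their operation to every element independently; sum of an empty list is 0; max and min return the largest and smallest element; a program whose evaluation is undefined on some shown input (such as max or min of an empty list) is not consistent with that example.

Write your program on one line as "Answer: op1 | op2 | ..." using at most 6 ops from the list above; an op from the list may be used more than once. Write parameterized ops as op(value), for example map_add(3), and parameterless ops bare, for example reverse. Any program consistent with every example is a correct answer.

reverse | sort_desc | filter_lt(6) | take(3) | map_add(7) | sum

Check, running the answer program on each example:
  [-48, -25, 36] -> [36, -25, -48] -> [36, -25, -48] -> [-25, -48] -> [-25, -48] -> [-18, -41] -> -59
  [20, 38, 19, -17, -22, 15, -48, 43, -46, 0] -> [0, -46, 43, -48, 15, -22, -17, 19, 38, 20] -> [43, 38, 20, 19, 15, 0, -17, -22, -46, -48] -> [0, -17, -22, -46, -48] -> [0, -17, -22] -> [7, -10, -15] -> -18
  [-32, 50, 12] -> [12, 50, -32] -> [50, 12, -32] -> [-32] -> [-32] -> [-25] -> -25
  [-13, 36, -15, -1, 19, 27, -38, -27] -> [-27, -38, 27, 19, -1, -15, 36, -13] -> [36, 27, 19, -1, -13, -15, -27, -38] -> [-1, -13, -15, -27, -38] -> [-1, -13, -15] -> [6, -6, -8] -> -8
  [-36, -29, 19, 44, 8, 15, 49, -1] -> [-1, 49, 15, 8, 44, 19, -29, -36] -> [49, 44, 19, 15, 8, -1, -29, -36] -> [-1, -29, -36] -> [-1, -29, -36] -> [6, -22, -29] -> -45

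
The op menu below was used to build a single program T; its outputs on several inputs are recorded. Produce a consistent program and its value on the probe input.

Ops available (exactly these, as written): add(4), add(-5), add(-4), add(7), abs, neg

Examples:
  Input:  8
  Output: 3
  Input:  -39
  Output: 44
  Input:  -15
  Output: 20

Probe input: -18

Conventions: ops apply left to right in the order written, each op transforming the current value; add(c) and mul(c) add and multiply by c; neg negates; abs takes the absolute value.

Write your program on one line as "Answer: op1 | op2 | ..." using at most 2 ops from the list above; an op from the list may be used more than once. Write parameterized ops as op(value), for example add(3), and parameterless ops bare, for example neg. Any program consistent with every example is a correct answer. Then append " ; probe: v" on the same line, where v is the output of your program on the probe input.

add(-5) | abs ; probe: 23

Check, running the answer program on each example:
  8 -> 3 -> 3
  -39 -> -44 -> 44
  -15 -> -20 -> 20
  probe: -18 -> -23 -> 23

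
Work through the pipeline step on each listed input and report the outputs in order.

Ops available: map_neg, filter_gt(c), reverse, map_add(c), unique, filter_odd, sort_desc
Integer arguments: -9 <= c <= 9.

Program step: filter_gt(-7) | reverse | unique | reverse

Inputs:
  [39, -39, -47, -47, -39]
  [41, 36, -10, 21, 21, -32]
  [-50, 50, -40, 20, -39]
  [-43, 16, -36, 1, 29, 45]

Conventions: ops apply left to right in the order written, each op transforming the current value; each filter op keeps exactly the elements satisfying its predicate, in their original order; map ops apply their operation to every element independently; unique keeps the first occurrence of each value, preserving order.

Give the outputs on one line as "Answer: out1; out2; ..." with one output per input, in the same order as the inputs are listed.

[39]; [41, 36, 21]; [50, 20]; [16, 1, 29, 45]

Execution, op by op:
  [39, -39, -47, -47, -39] -> [39] -> [39] -> [39] -> [39]
  [41, 36, -10, 21, 21, -32] -> [41, 36, 21, 21] -> [21, 21, 36, 41] -> [21, 36, 41] -> [41, 36, 21]
  [-50, 50, -40, 20, -39] -> [50, 20] -> [20, 50] -> [20, 50] -> [50, 20]
  [-43, 16, -36, 1, 29, 45] -> [16, 1, 29, 45] -> [45, 29, 1, 16] -> [45, 29, 1, 16] -> [16, 1, 29, 45]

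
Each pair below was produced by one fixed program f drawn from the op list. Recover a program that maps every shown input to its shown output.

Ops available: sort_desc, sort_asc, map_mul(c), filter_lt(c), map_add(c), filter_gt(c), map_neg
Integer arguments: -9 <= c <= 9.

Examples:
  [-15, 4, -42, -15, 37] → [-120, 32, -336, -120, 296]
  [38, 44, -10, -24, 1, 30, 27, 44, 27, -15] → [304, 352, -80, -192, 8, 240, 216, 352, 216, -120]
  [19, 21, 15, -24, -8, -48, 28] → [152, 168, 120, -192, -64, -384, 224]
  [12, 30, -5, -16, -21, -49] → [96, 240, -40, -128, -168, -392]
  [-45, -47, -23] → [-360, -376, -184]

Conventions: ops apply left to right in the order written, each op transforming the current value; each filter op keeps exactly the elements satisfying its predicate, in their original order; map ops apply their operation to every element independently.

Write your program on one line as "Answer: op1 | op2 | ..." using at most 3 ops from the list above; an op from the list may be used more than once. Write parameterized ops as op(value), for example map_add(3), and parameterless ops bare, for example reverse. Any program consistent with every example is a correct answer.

map_neg | map_mul(8) | map_neg

Check, running the answer program on each example:
  [-15, 4, -42, -15, 37] -> [15, -4, 42, 15, -37] -> [120, -32, 336, 120, -296] -> [-120, 32, -336, -120, 296]
  [38, 44, -10, -24, 1, 30, 27, 44, 27, -15] -> [-38, -44, 10, 24, -1, -30, -27, -44, -27, 15] -> [-304, -352, 80, 192, -8, -240, -216, -352, -216, 120] -> [304, 352, -80, -192, 8, 240, 216, 352, 216, -120]
  [19, 21, 15, -24, -8, -48, 28] -> [-19, -21, -15, 24, 8, 48, -28] -> [-152, -168, -120, 192, 64, 384, -224] -> [152, 168, 120, -192, -64, -384, 224]
  [12, 30, -5, -16, -21, -49] -> [-12, -30, 5, 16, 21, 49] -> [-96, -240, 40, 128, 168, 392] -> [96, 240, -40, -128, -168, -392]
  [-45, -47, -23] -> [45, 47, 23] -> [360, 376, 184] -> [-360, -376, -184]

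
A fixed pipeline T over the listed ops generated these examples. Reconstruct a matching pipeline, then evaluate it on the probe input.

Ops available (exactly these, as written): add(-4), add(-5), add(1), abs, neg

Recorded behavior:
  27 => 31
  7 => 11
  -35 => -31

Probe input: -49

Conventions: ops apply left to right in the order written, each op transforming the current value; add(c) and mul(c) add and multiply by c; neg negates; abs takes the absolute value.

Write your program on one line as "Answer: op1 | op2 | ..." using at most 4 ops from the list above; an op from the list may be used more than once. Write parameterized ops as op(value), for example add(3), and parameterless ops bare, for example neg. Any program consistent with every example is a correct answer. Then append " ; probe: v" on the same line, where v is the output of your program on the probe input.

neg | add(-4) | neg ; probe: -45

Check, running the answer program on each example:
  27 -> -27 -> -31 -> 31
  7 -> -7 -> -11 -> 11
  -35 -> 35 -> 31 -> -31
  probe: -49 -> 49 -> 45 -> -45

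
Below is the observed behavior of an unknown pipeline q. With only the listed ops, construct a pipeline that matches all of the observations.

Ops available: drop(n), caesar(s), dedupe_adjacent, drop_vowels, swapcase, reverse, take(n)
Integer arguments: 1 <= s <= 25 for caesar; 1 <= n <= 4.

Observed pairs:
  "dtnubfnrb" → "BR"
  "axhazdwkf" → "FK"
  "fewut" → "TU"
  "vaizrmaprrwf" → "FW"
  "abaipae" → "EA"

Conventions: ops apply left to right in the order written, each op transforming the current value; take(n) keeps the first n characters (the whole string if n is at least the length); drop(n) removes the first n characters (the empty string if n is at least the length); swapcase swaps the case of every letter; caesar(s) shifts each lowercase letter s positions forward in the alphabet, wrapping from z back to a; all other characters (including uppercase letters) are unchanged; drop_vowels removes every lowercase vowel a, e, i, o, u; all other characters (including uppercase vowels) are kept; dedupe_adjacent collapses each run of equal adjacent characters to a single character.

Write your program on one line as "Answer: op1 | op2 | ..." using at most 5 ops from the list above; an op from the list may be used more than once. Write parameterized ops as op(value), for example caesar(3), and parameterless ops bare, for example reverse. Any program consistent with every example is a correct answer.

caesar(6) | reverse | caesar(20) | take(2) | swapcase

Check, running the answer program on each example:
  "dtnubfnrb" -> "jztahltxh" -> "hxtlhatzj" -> "brnfbuntd" -> "br" -> "BR"
  "axhazdwkf" -> "gdngfjcql" -> "lqcjfgndg" -> "fkwdzahxa" -> "fk" -> "FK"
  "fewut" -> "lkcaz" -> "zackl" -> "tuwef" -> "tu" -> "TU"
  "vaizrmaprrwf" -> "bgofxsgvxxcl" -> "lcxxvgsxfogb" -> "fwrrpamrziav" -> "fw" -> "FW"
  "abaipae" -> "ghgovgk" -> "kgvoghg" -> "eapiaba" -> "ea" -> "EA"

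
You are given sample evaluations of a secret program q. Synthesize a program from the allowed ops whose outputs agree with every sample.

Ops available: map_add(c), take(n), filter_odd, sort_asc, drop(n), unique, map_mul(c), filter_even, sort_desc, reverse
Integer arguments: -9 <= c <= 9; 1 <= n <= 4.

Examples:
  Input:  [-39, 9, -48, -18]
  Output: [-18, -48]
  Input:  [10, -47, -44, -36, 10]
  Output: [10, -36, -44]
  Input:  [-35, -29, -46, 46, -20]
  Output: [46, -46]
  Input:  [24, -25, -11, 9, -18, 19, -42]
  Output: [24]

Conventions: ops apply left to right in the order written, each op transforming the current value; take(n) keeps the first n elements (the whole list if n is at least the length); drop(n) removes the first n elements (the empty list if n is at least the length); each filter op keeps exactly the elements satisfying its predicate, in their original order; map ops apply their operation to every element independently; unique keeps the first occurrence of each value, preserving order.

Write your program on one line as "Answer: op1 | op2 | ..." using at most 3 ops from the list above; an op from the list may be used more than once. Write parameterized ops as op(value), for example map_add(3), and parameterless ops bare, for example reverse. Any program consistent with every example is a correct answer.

take(4) | filter_even | sort_desc

Check, running the answer program on each example:
  [-39, 9, -48, -18] -> [-39, 9, -48, -18] -> [-48, -18] -> [-18, -48]
  [10, -47, -44, -36, 10] -> [10, -47, -44, -36] -> [10, -44, -36] -> [10, -36, -44]
  [-35, -29, -46, 46, -20] -> [-35, -29, -46, 46] -> [-46, 46] -> [46, -46]
  [24, -25, -11, 9, -18, 19, -42] -> [24, -25, -11, 9] -> [24] -> [24]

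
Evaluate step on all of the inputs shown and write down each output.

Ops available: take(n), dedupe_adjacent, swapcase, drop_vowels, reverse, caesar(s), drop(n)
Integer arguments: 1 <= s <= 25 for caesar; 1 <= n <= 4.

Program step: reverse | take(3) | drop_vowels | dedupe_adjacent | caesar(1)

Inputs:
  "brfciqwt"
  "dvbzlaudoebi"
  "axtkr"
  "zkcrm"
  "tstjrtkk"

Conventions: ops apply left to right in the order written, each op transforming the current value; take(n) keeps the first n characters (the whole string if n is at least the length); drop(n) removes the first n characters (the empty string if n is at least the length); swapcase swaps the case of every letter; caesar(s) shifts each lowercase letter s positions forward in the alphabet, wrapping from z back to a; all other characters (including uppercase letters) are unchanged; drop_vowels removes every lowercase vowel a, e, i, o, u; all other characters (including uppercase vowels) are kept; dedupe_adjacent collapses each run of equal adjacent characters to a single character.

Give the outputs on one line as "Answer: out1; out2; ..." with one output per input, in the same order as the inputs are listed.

"uxr"; "c"; "slu"; "nsd"; "lu"

Execution, op by op:
  "brfciqwt" -> "twqicfrb" -> "twq" -> "twq" -> "twq" -> "uxr"
  "dvbzlaudoebi" -> "ibeodualzbvd" -> "ibe" -> "b" -> "b" -> "c"
  "axtkr" -> "rktxa" -> "rkt" -> "rkt" -> "rkt" -> "slu"
  "zkcrm" -> "mrckz" -> "mrc" -> "mrc" -> "mrc" -> "nsd"
  "tstjrtkk" -> "kktrjtst" -> "kkt" -> "kkt" -> "kt" -> "lu"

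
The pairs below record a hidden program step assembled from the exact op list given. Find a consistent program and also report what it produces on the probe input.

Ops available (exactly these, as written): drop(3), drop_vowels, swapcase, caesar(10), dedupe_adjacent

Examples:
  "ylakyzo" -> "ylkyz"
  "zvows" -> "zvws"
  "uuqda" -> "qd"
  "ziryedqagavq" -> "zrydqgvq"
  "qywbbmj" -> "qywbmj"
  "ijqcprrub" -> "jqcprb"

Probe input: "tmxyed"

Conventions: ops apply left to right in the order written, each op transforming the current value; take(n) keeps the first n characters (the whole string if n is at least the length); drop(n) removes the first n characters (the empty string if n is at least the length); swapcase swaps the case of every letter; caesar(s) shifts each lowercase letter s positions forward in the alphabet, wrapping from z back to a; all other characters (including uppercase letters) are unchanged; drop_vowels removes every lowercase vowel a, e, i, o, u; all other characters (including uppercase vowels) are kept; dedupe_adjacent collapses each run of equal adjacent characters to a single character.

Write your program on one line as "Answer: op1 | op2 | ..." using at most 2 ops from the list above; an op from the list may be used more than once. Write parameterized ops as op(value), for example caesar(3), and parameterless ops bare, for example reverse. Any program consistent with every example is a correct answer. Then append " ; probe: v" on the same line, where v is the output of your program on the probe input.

dedupe_adjacent | drop_vowels ; probe: "tmxyd"

Check, running the answer program on each example:
  "ylakyzo" -> "ylakyzo" -> "ylkyz"
  "zvows" -> "zvows" -> "zvws"
  "uuqda" -> "uqda" -> "qd"
  "ziryedqagavq" -> "ziryedqagavq" -> "zrydqgvq"
  "qywbbmj" -> "qywbmj" -> "qywbmj"
  "ijqcprrub" -> "ijqcprub" -> "jqcprb"
  probe: "tmxyed" -> "tmxyed" -> "tmxyd"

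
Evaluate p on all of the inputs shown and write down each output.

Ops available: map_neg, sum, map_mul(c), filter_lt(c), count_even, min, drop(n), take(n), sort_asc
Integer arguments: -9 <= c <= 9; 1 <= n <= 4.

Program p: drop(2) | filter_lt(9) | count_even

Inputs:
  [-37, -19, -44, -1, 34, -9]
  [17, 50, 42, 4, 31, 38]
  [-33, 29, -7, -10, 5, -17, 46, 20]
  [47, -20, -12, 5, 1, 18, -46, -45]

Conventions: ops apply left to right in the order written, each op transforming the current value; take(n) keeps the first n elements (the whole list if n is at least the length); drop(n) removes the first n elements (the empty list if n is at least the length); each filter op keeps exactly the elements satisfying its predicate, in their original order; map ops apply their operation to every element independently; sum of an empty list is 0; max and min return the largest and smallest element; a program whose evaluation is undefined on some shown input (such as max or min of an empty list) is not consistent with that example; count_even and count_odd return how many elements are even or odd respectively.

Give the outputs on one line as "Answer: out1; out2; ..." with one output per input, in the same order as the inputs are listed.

Execution, op by op:
  [-37, -19, -44, -1, 34, -9] -> [-44, -1, 34, -9] -> [-44, -1, -9] -> 1
  [17, 50, 42, 4, 31, 38] -> [42, 4, 31, 38] -> [4] -> 1
  [-33, 29, -7, -10, 5, -17, 46, 20] -> [-7, -10, 5, -17, 46, 20] -> [-7, -10, 5, -17] -> 1
  [47, -20, -12, 5, 1, 18, -46, -45] -> [-12, 5, 1, 18, -46, -45] -> [-12, 5, 1, -46, -45] -> 2

1; 1; 1; 2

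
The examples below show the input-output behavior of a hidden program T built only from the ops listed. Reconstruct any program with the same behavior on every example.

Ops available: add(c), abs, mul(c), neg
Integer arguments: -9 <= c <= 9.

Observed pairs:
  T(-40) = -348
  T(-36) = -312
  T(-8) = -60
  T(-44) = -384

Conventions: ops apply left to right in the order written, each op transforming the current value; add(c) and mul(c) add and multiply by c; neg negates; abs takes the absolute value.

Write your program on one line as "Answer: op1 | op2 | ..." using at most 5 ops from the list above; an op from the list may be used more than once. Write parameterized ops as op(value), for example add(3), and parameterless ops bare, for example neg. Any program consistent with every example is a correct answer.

mul(-9) | neg | add(3) | add(6) | add(3)

Check, running the answer program on each example:
  -40 -> 360 -> -360 -> -357 -> -351 -> -348
  -36 -> 324 -> -324 -> -321 -> -315 -> -312
  -8 -> 72 -> -72 -> -69 -> -63 -> -60
  -44 -> 396 -> -396 -> -393 -> -387 -> -384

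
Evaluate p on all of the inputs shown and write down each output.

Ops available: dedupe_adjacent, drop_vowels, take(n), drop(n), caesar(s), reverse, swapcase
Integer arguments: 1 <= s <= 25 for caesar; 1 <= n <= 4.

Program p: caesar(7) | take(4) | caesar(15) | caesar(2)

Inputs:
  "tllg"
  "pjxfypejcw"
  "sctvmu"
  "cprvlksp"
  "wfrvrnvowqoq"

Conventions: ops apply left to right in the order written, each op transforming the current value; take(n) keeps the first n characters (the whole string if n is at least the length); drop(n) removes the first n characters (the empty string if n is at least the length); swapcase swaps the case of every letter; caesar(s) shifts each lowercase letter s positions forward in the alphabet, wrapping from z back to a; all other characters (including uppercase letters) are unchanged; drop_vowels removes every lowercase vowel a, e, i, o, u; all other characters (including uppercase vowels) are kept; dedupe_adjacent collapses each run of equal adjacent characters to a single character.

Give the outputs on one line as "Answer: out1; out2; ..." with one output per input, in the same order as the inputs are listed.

Execution, op by op:
  "tllg" -> "assn" -> "assn" -> "phhc" -> "rjje"
  "pjxfypejcw" -> "wqemfwlqjd" -> "wqem" -> "lftb" -> "nhvd"
  "sctvmu" -> "zjactb" -> "zjac" -> "oypr" -> "qart"
  "cprvlksp" -> "jwycsrzw" -> "jwyc" -> "ylnr" -> "anpt"
  "wfrvrnvowqoq" -> "dmycyucvdxvx" -> "dmyc" -> "sbnr" -> "udpt"

"rjje"; "nhvd"; "qart"; "anpt"; "udpt"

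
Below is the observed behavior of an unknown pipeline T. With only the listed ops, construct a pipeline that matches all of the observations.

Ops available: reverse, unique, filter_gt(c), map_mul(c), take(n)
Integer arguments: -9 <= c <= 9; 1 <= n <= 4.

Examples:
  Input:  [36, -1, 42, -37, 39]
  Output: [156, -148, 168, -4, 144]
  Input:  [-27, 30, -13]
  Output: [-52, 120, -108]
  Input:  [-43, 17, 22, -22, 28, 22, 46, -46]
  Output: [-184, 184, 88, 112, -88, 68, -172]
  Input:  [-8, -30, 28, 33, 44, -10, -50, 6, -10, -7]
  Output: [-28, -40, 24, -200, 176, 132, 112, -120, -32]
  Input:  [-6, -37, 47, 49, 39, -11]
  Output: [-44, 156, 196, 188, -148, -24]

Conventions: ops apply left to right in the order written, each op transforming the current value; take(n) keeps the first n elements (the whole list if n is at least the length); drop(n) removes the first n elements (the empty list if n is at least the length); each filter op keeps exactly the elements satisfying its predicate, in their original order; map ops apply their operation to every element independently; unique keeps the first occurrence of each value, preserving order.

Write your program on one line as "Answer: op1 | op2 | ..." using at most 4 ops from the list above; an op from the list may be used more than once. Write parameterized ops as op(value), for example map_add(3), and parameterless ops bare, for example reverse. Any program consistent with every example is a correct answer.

map_mul(-4) | reverse | unique | map_mul(-1)

Check, running the answer program on each example:
  [36, -1, 42, -37, 39] -> [-144, 4, -168, 148, -156] -> [-156, 148, -168, 4, -144] -> [-156, 148, -168, 4, -144] -> [156, -148, 168, -4, 144]
  [-27, 30, -13] -> [108, -120, 52] -> [52, -120, 108] -> [52, -120, 108] -> [-52, 120, -108]
  [-43, 17, 22, -22, 28, 22, 46, -46] -> [172, -68, -88, 88, -112, -88, -184, 184] -> [184, -184, -88, -112, 88, -88, -68, 172] -> [184, -184, -88, -112, 88, -68, 172] -> [-184, 184, 88, 112, -88, 68, -172]
  [-8, -30, 28, 33, 44, -10, -50, 6, -10, -7] -> [32, 120, -112, -132, -176, 40, 200, -24, 40, 28] -> [28, 40, -24, 200, 40, -176, -132, -112, 120, 32] -> [28, 40, -24, 200, -176, -132, -112, 120, 32] -> [-28, -40, 24, -200, 176, 132, 112, -120, -32]
  [-6, -37, 47, 49, 39, -11] -> [24, 148, -188, -196, -156, 44] -> [44, -156, -196, -188, 148, 24] -> [44, -156, -196, -188, 148, 24] -> [-44, 156, 196, 188, -148, -24]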